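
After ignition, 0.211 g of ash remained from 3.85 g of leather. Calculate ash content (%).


5.48%

Ash% = 0.211 / 3.85 x 100
Ash% = 5.48%


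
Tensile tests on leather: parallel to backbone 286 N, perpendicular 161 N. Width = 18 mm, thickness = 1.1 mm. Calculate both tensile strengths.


Area = 18 x 1.1 = 19.8 mm^2
TS (parallel) = 286 / 19.8 = 14.44 N/mm^2
TS (perpendicular) = 161 / 19.8 = 8.13 N/mm^2


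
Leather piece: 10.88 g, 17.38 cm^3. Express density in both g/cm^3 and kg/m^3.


Density = 10.88 / 17.38 = 0.626 g/cm^3
Convert: 0.626 x 1000 = 626 kg/m^3


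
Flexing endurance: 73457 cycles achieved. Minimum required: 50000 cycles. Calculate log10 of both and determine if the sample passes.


Achieved: log10 = 4.87
Required: log10 = 4.70
Passes: Yes

log10(73457) = 4.87
log10(50000) = 4.70
Passes: Yes


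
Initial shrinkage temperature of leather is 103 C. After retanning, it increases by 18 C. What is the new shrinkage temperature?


New Ts = 103 + 18 = 121 C


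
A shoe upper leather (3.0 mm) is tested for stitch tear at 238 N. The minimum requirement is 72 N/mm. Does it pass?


STS = 79.3 N/mm
Passes: Yes

STS = 238 / 3.0 = 79.3 N/mm
Minimum required: 72 N/mm
Passes: Yes


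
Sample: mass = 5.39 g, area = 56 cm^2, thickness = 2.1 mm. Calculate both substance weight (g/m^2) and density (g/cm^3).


Substance weight = 962.5 g/m^2
Density = 0.458 g/cm^3


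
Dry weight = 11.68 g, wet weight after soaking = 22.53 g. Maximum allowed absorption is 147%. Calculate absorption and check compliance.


Absorption = 92.9%
Compliant: Yes

WA = (22.53 - 11.68) / 11.68 x 100 = 92.9%
Maximum allowed: 147%
Compliant: Yes


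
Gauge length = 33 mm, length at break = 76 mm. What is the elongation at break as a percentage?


130.3%


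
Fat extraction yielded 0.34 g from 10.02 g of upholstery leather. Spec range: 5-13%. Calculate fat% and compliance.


Fat% = 0.34 / 10.02 x 100 = 3.4%
Spec range: 5-13%
Compliant: No


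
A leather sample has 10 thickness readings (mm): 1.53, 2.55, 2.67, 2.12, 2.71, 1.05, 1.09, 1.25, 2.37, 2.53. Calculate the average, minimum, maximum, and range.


Sum = 19.87
Average = 19.87 / 10 = 1.99 mm
Minimum = 1.05 mm
Maximum = 2.71 mm
Range = 2.71 - 1.05 = 1.66 mm


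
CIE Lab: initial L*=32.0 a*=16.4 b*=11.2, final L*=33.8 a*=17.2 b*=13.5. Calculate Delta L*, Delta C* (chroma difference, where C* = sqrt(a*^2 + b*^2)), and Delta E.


Delta L* = 33.8 - 32.0 = 1.8
C1* = sqrt((16.4)^2 + (11.2)^2) = 19.860
C2* = sqrt((17.2)^2 + (13.5)^2) = 21.865
Delta C* = 21.865 - 19.860 = 2.01
Delta E = sqrt((1.8)^2 + (0.8)^2 + (2.3)^2) = 3.03


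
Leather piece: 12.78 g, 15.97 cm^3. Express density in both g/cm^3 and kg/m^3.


0.800 g/cm^3
800 kg/m^3

Density = 12.78 / 15.97 = 0.800 g/cm^3
Convert: 0.800 x 1000 = 800 kg/m^3


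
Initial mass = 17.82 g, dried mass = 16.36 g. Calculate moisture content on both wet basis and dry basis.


Wet basis = 8.2%
Dry basis = 8.9%

Moisture lost = 17.82 - 16.36 = 1.46 g
Wet basis MC = 1.46 / 17.82 x 100 = 8.2%
Dry basis MC = 1.46 / 16.36 x 100 = 8.9%


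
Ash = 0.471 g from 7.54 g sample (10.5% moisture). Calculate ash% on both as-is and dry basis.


As-is ash = 6.25%
Dry-basis ash = 6.98%


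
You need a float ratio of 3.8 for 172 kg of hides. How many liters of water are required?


Water = hide weight x target ratio
Water = 172 x 3.8 = 653.6 L


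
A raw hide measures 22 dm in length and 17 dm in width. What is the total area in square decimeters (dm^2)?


Area = length x width
Area = 22 x 17 = 374 dm^2


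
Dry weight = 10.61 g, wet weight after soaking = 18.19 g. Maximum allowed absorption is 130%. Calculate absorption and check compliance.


Absorption = 71.4%
Compliant: Yes

WA = (18.19 - 10.61) / 10.61 x 100 = 71.4%
Maximum allowed: 130%
Compliant: Yes


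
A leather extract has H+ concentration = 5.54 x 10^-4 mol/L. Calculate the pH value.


pH = -log10[H+]
pH = -log10(5.54 x 10^-4) = 3.26


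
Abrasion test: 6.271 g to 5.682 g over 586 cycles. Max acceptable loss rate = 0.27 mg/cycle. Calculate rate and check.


Rate = 1.005 mg/cycle
Passes: No

Loss = 6.271 - 5.682 = 0.589 g
Rate = 0.589 g / 586 cycles x 1000 = 1.005 mg/cycle
Max = 0.27 mg/cycle
Passes: No


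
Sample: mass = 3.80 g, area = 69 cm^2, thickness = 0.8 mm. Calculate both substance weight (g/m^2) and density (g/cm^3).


Substance weight = 550.7 g/m^2
Density = 0.688 g/cm^3


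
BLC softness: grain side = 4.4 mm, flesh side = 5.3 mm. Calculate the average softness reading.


Average = (4.4 + 5.3) / 2
Average = 4.85 mm


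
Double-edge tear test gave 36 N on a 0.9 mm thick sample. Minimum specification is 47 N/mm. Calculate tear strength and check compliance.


Tear strength = 40.0 N/mm
Compliant: No


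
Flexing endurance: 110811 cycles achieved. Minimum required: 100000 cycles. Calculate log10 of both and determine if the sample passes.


Achieved: log10 = 5.04
Required: log10 = 5.00
Passes: Yes


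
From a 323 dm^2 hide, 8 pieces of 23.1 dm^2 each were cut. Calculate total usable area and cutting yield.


Total usable = 8 x 23.1 = 184.8 dm^2
Yield = 184.8 / 323 x 100 = 57.2%


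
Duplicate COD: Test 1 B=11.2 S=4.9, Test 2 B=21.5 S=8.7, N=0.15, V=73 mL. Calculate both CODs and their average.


COD1 = 103.6 mg/L
COD2 = 210.4 mg/L
Average = 157.0 mg/L


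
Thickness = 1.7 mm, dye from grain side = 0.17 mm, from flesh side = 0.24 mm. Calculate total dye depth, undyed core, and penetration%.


Total dyed = 0.17 + 0.24 = 0.41 mm
Undyed core = 1.7 - 0.41 = 1.29 mm
Penetration = 0.41 / 1.7 x 100 = 24.1%


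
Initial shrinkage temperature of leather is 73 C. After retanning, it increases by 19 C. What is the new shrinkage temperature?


92 C


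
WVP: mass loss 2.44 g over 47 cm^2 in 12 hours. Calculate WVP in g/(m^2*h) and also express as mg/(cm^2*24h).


WVP = 43.26 g/(m^2*h)
Daily rate = 103.83 mg/(cm^2*24h)

WVP = 2.44 / (47 x 12) x 10000 = 43.26 g/(m^2*h)
Mass loss in mg = 2.44 x 1000 = 2440 mg
Per cm^2 per 24h in mg: 2440 x 24 / (47 x 12) = 58560 / 564 = 103.83 mg/(cm^2*24h)


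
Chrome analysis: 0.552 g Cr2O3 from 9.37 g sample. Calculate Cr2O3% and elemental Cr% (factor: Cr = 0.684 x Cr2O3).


Cr2O3 = 5.89%
Cr = 4.03%

Cr2O3% = 0.552 / 9.37 x 100 = 5.89%
Cr% = 5.89 x 0.684 = 4.03%


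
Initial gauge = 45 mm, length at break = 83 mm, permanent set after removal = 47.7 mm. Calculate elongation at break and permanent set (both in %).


Elongation at break = (83 - 45) / 45 x 100 = 84.4%
Permanent set = (47.7 - 45) / 45 x 100 = 6.0%


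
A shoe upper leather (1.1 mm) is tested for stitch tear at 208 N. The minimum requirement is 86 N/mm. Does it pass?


STS = 189.1 N/mm
Passes: Yes


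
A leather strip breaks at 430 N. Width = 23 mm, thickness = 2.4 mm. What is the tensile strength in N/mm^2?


7.79 N/mm^2

Cross-sectional area = 23 x 2.4 = 55.2 mm^2
Tensile strength = 430 / 55.2 = 7.79 N/mm^2


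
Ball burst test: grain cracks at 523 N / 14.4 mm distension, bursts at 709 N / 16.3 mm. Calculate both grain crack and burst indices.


Crack index = 36.3 N/mm
Burst index = 43.5 N/mm

Crack index = 523 / 14.4 = 36.3 N/mm
Burst index = 709 / 16.3 = 43.5 N/mm


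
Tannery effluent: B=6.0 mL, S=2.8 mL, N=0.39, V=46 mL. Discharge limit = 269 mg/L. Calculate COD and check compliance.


COD = 217.0 mg/L
Compliant: Yes


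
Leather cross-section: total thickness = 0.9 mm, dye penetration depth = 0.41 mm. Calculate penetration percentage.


Penetration% = 0.41 / 0.9 x 100
Penetration = 45.6%


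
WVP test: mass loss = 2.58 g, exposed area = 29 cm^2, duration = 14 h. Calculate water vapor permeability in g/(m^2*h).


63.55 g/(m^2*h)


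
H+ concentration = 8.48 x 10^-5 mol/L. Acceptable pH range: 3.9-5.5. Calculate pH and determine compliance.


pH = 4.07
Compliant: Yes


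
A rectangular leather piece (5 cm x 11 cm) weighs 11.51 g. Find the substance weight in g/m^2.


2092.7 g/m^2


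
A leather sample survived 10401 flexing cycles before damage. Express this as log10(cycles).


log10(10401) = 4.02


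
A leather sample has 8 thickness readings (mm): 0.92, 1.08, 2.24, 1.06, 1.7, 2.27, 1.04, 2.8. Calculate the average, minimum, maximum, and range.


Average = 1.64 mm
Min = 0.92 mm
Max = 2.8 mm
Range = 1.88 mm

Sum = 13.11
Average = 13.11 / 8 = 1.64 mm
Minimum = 0.92 mm
Maximum = 2.8 mm
Range = 2.8 - 0.92 = 1.88 mm


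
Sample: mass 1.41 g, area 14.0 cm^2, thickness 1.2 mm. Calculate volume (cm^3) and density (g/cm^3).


Thickness in cm = 1.2 / 10 = 0.12 cm
Volume = 14.0 x 0.12 = 1.680 cm^3
Density = 1.41 / 1.680 = 0.839 g/cm^3


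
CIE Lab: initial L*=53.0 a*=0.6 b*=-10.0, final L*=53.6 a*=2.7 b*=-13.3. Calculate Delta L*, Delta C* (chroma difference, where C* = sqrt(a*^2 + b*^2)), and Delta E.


Delta L* = 53.6 - 53.0 = 0.6
C1* = sqrt((0.6)^2 + (-10.0)^2) = 10.018
C2* = sqrt((2.7)^2 + (-13.3)^2) = 13.571
Delta C* = 13.571 - 10.018 = 3.55
Delta E = sqrt((0.6)^2 + (2.1)^2 + (-3.3)^2) = 3.96


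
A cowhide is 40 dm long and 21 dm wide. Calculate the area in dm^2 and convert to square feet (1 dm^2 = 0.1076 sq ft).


840 dm^2
90.38 sq ft

Area = 40 x 21 = 840 dm^2
Conversion: 840 x 0.1076 = 90.38 sq ft


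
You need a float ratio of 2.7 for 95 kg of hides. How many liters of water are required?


Water = hide weight x target ratio
Water = 95 x 2.7 = 256.5 L


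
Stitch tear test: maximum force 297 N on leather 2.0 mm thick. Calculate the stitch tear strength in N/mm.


148.5 N/mm

Stitch tear strength = force / thickness
STS = 297 / 2.0 = 148.5 N/mm


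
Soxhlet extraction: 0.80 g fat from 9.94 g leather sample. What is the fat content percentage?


Fat content = 0.80 / 9.94 x 100
Fat = 8.0%


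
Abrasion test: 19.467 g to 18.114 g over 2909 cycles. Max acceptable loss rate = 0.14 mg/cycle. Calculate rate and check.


Loss = 19.467 - 18.114 = 1.353 g
Rate = 1.353 g / 2909 cycles x 1000 = 0.465 mg/cycle
Max = 0.14 mg/cycle
Passes: No


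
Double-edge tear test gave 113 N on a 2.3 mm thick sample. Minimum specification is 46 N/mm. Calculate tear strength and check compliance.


Tear strength = 113 / 2.3 = 49.1 N/mm
Required minimum = 46 N/mm
Compliant: Yes


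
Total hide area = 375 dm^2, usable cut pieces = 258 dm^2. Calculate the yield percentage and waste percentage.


Yield = 258 / 375 x 100 = 68.8%
Waste = 375 - 258 = 117 dm^2
Waste% = 100 - 68.8 = 31.2%


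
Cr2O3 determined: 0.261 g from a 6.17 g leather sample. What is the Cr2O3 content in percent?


4.23%

Cr2O3% = 0.261 / 6.17 x 100
Cr2O3% = 4.23%


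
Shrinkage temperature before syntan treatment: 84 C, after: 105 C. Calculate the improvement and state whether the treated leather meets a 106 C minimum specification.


Improvement = 21 C
Meets 106 C spec: No

Improvement = 105 - 84 = 21 C
Spec check: 105 C >= 106 C? No


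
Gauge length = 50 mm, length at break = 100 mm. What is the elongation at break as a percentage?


100.0%


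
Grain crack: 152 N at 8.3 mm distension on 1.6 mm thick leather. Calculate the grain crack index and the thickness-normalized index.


Crack index = 18.3 N/mm
Normalized index = 11.4 N/mm per mm

Crack index = 152 / 8.3 = 18.3 N/mm
Normalized = 18.3 / 1.6 = 11.4 N/mm per mm


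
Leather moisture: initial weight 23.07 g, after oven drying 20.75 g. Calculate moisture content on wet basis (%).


Moisture = 23.07 - 20.75 = 2.32 g
MC = 2.32 / 23.07 x 100 = 10.1%


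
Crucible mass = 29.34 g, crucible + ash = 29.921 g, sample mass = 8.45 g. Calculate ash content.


Ash mass = 29.921 - 29.34 = 0.581 g
Ash% = 0.581 / 8.45 x 100 = 6.88%


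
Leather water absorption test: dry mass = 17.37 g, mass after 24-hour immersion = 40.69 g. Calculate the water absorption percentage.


Water absorbed = 40.69 - 17.37 = 23.32 g
WA% = 23.32 / 17.37 x 100 = 134.3%


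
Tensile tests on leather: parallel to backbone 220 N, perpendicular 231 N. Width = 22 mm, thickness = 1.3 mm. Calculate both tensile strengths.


Parallel = 7.69 N/mm^2
Perpendicular = 8.08 N/mm^2

Area = 22 x 1.3 = 28.6 mm^2
TS (parallel) = 220 / 28.6 = 7.69 N/mm^2
TS (perpendicular) = 231 / 28.6 = 8.08 N/mm^2


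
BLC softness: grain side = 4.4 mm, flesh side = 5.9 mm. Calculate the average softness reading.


5.15 mm

Average = (4.4 + 5.9) / 2
Average = 5.15 mm


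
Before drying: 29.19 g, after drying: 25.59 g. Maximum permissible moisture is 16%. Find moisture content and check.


MC = (29.19 - 25.59) / 29.19 x 100 = 12.3%
Maximum: 16%
Acceptable: Yes


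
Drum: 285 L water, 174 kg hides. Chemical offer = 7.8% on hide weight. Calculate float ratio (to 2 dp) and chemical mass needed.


Float ratio = 285 / 174 = 1.64
Chemical = 174 x 7.8 / 100 = 13.572 kg


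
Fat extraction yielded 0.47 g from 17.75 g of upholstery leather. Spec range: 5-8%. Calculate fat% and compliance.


Fat content = 2.6%
Compliant: No


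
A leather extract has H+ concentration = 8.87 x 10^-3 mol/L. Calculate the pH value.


pH = -log10[H+]
pH = -log10(8.87 x 10^-3) = 2.05


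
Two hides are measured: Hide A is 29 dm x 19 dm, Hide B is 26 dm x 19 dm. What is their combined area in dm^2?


Hide A area = 29 x 19 = 551 dm^2
Hide B area = 26 x 19 = 494 dm^2
Total = 551 + 494 = 1045 dm^2


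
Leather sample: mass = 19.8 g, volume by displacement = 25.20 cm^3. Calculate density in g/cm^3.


Density = mass / volume
Density = 19.8 / 25.20 = 0.786 g/cm^3


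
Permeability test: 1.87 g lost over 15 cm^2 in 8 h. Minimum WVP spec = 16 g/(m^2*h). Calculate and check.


WVP = 1.87 / (15 x 8) x 10000 = 155.83 g/(m^2*h)
Minimum: 16 g/(m^2*h)
Meets spec: Yes


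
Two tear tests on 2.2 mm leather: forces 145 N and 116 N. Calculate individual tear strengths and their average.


Tear 1 = 65.9 N/mm
Tear 2 = 52.7 N/mm
Average = 59.3 N/mm

Tear 1 = 145 / 2.2 = 65.9 N/mm
Tear 2 = 116 / 2.2 = 52.7 N/mm
Average = (65.9 + 52.7) / 2 = 59.3 N/mm


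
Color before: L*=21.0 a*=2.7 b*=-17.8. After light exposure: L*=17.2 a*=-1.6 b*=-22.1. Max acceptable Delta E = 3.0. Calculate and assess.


dL = -3.8, da = -4.3, db = -4.3
dE = sqrt((-3.8)^2 + (-4.3)^2 + (-4.3)^2) = 7.17
Max = 3.0
Passes: No


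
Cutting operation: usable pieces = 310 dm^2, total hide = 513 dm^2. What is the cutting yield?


60.4%


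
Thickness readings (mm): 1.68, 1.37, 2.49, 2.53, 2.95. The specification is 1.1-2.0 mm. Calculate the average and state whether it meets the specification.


Sum = 11.02
Average = 11.02 / 5 = 2.20 mm
Specification range: 1.1 to 2.0 mm
Within spec: No


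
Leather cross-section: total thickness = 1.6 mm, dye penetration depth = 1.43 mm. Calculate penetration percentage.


89.4%

Penetration% = 1.43 / 1.6 x 100
Penetration = 89.4%


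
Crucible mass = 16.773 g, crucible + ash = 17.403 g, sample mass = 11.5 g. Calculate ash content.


Ash mass = 0.630 g
Ash content = 5.48%

Ash mass = 17.403 - 16.773 = 0.630 g
Ash% = 0.630 / 11.5 x 100 = 5.48%


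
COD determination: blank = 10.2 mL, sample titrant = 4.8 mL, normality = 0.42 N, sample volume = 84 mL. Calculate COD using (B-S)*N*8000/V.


216.0 mg/L


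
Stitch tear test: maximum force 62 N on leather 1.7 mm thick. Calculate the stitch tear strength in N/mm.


Stitch tear strength = force / thickness
STS = 62 / 1.7 = 36.5 N/mm


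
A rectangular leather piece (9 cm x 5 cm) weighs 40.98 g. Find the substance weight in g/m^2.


Area = 9 x 5 = 45 cm^2
SW = 40.98 / 45 x 10000 = 9106.7 g/m^2


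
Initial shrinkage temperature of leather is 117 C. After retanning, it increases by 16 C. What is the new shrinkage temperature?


133 C

New Ts = 117 + 16 = 133 C


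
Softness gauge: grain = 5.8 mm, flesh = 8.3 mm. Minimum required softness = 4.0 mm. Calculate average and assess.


Average = (5.8 + 8.3) / 2 = 7.05 mm
Minimum = 4.0 mm
Meets requirement: Yes


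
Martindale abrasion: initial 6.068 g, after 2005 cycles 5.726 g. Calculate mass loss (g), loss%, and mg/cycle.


Mass loss = 0.342 g
Loss = 5.64%
Rate = 0.171 mg/cycle

Loss = 6.068 - 5.726 = 0.342 g
Loss% = 0.342 / 6.068 x 100 = 5.64%
Rate = 0.342 / 2005 x 1000 = 0.171 mg/cycle


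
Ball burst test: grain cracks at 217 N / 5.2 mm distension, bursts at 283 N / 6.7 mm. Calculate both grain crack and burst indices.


Crack index = 217 / 5.2 = 41.7 N/mm
Burst index = 283 / 6.7 = 42.2 N/mm


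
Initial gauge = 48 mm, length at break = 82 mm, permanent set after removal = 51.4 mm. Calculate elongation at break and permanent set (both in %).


Elongation at break = (82 - 48) / 48 x 100 = 70.8%
Permanent set = (51.4 - 48) / 48 x 100 = 7.1%


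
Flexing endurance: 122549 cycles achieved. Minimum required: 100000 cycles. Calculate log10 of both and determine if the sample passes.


Achieved: log10 = 5.09
Required: log10 = 5.00
Passes: Yes

log10(122549) = 5.09
log10(100000) = 5.00
Passes: Yes


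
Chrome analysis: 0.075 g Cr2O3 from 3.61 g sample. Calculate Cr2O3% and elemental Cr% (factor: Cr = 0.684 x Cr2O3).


Cr2O3 = 2.08%
Cr = 1.42%

Cr2O3% = 0.075 / 3.61 x 100 = 2.08%
Cr% = 2.08 x 0.684 = 1.42%


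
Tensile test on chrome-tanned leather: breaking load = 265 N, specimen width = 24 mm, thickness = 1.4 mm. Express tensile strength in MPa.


Cross-section = 24 x 1.4 = 33.6 mm^2
TS = 265 / 33.6 = 7.89 MPa
(1 N/mm^2 = 1 MPa)


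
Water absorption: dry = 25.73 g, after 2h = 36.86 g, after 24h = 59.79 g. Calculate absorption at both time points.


2h absorption = 43.3%
24h absorption = 132.4%

WA (2h) = (36.86 - 25.73) / 25.73 x 100 = 43.3%
WA (24h) = (59.79 - 25.73) / 25.73 x 100 = 132.4%


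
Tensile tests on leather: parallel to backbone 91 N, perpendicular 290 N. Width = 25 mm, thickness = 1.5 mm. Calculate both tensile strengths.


Parallel = 2.43 N/mm^2
Perpendicular = 7.73 N/mm^2


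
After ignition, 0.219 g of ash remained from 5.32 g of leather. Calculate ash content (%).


Ash% = 0.219 / 5.32 x 100
Ash% = 4.12%


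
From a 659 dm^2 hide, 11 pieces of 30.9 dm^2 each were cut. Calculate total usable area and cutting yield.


Total usable = 11 x 30.9 = 339.9 dm^2
Yield = 339.9 / 659 x 100 = 51.6%


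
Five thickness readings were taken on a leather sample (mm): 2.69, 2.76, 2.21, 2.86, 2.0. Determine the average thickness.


Sum = 2.69 + 2.76 + 2.21 + 2.86 + 2.0 = 12.52
Average = 12.52 / 5 = 2.50 mm


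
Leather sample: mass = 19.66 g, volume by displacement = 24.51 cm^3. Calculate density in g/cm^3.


Density = mass / volume
Density = 19.66 / 24.51 = 0.802 g/cm^3


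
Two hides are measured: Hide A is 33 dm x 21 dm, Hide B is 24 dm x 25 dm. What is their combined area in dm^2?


Hide A area = 33 x 21 = 693 dm^2
Hide B area = 24 x 25 = 600 dm^2
Total = 693 + 600 = 1293 dm^2


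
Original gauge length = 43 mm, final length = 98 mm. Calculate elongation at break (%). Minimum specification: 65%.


Extension = 98 - 43 = 55 mm
Elongation = 55 / 43 x 100 = 127.9%
Minimum required: 65%
Meets specification: Yes


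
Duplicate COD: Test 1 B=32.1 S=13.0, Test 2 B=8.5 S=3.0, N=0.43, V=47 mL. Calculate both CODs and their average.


COD1 = 1398.0 mg/L
COD2 = 402.6 mg/L
Average = 900.3 mg/L

COD1 = (32.1 - 13.0) x 0.43 x 8000 / 47 = 1398.0 mg/L
COD2 = (8.5 - 3.0) x 0.43 x 8000 / 47 = 402.6 mg/L
Average = (1398.0 + 402.6) / 2 = 900.3 mg/L


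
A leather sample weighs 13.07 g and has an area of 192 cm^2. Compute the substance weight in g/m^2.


680.7 g/m^2

Substance weight = mass / area x 10000
SW = 13.07 / 192 x 10000
SW = 680.7 g/m^2


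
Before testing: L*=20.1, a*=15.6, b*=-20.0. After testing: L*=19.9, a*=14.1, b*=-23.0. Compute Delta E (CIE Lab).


Delta E = 3.36

dL = 19.9 - 20.1 = -0.2
da = 14.1 - 15.6 = -1.5
db = -23.0 - (-20.0) = -3.0
dE = sqrt((-0.2)^2 + (-1.5)^2 + (-3.0)^2) = 3.36


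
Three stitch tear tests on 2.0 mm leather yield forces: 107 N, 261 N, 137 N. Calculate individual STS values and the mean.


STS1 = 53.5 N/mm
STS2 = 130.5 N/mm
STS3 = 68.5 N/mm
Mean = 84.2 N/mm


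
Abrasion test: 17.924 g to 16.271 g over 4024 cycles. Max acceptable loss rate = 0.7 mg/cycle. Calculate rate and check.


Loss = 17.924 - 16.271 = 1.653 g
Rate = 1.653 g / 4024 cycles x 1000 = 0.411 mg/cycle
Max = 0.7 mg/cycle
Passes: Yes


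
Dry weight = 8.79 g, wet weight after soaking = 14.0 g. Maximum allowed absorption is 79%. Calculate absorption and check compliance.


WA = (14.0 - 8.79) / 8.79 x 100 = 59.3%
Maximum allowed: 79%
Compliant: Yes


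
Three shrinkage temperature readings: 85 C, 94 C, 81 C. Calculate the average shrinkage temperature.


Average = (85 + 94 + 81) / 3
Average = 260 / 3 = 86.7 C


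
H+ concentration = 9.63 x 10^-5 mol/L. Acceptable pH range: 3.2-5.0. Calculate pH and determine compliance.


pH = 4.02
Compliant: Yes

pH = -log10(9.63 x 10^-5) = 4.02
Range: 3.2 to 5.0
Compliant: Yes


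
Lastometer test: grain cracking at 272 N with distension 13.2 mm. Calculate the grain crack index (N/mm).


20.6 N/mm


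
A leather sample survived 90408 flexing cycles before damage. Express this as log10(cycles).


log10(90408) = 4.96


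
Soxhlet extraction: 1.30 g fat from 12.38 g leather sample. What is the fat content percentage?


10.5%

Fat content = 1.30 / 12.38 x 100
Fat = 10.5%


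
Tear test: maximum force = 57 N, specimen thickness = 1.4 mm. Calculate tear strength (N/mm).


40.7 N/mm


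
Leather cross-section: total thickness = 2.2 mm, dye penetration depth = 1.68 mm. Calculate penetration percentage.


Penetration% = 1.68 / 2.2 x 100
Penetration = 76.4%


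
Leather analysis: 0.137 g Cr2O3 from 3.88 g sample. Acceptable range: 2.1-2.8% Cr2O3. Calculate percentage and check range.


Cr2O3% = 0.137 / 3.88 x 100 = 3.53%
Acceptable range: 2.1 to 2.8%
Within range: No


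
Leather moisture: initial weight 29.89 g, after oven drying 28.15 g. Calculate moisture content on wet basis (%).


5.8%


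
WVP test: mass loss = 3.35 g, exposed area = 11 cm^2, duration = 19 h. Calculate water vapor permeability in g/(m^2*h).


160.29 g/(m^2*h)

WVP = mass_loss / (area x time) x 10000
WVP = 3.35 / (11 x 19) x 10000
WVP = 3.35 / 209 x 10000 = 160.29 g/(m^2*h)


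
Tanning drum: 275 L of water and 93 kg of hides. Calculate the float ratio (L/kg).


3.0

Float ratio = water / hide weight
Ratio = 275 / 93 = 3.0


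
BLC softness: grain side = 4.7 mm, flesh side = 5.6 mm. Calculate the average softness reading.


Average = (4.7 + 5.6) / 2
Average = 5.15 mm


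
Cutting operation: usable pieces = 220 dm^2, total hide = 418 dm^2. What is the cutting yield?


52.6%

Yield = usable / total x 100
Yield = 220 / 418 x 100 = 52.6%


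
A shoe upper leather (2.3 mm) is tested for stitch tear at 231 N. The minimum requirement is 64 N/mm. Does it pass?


STS = 100.4 N/mm
Passes: Yes

STS = 231 / 2.3 = 100.4 N/mm
Minimum required: 64 N/mm
Passes: Yes


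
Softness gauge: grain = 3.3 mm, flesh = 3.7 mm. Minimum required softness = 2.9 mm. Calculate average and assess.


Average softness = 3.50 mm
Meets requirement: Yes

Average = (3.3 + 3.7) / 2 = 3.50 mm
Minimum = 2.9 mm
Meets requirement: Yes


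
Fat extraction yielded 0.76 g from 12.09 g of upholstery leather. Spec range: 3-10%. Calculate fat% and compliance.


Fat% = 0.76 / 12.09 x 100 = 6.3%
Spec range: 3-10%
Compliant: Yes


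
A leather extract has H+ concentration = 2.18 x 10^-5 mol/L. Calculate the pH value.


pH = -log10[H+]
pH = -log10(2.18 x 10^-5) = 4.66


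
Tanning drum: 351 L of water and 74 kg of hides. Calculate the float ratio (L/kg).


4.7


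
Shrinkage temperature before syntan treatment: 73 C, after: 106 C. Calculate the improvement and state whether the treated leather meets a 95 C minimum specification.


Improvement = 33 C
Meets 95 C spec: Yes

Improvement = 106 - 73 = 33 C
Spec check: 106 C >= 95 C? Yes


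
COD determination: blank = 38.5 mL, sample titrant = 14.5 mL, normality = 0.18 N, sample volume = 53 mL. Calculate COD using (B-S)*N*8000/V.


652.1 mg/L

COD = (38.5 - 14.5) x 0.18 x 8000 / 53
COD = 24.0 x 0.18 x 8000 / 53
COD = 652.1 mg/L


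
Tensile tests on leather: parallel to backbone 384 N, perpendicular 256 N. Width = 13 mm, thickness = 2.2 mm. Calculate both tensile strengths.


Area = 13 x 2.2 = 28.6 mm^2
TS (parallel) = 384 / 28.6 = 13.43 N/mm^2
TS (perpendicular) = 256 / 28.6 = 8.95 N/mm^2


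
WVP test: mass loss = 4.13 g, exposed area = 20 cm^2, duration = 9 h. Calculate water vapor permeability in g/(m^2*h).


229.44 g/(m^2*h)

WVP = mass_loss / (area x time) x 10000
WVP = 4.13 / (20 x 9) x 10000
WVP = 4.13 / 180 x 10000 = 229.44 g/(m^2*h)


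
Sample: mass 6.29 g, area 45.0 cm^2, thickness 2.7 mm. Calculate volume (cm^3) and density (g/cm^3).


Volume = 12.150 cm^3
Density = 0.518 g/cm^3

Thickness in cm = 2.7 / 10 = 0.27 cm
Volume = 45.0 x 0.27 = 12.150 cm^3
Density = 6.29 / 12.150 = 0.518 g/cm^3


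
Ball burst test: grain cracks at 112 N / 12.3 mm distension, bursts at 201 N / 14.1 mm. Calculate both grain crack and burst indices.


Crack index = 9.1 N/mm
Burst index = 14.3 N/mm


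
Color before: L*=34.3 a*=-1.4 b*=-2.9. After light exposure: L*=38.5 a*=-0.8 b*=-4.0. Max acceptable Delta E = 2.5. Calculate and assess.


dL = 4.2, da = 0.6, db = -1.1
dE = sqrt((4.2)^2 + (0.6)^2 + (-1.1)^2) = 4.38
Max = 2.5
Passes: No


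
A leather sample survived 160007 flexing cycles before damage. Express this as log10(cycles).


5.20


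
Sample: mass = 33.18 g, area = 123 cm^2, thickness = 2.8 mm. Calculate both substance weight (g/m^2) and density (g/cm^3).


Substance weight = 2697.6 g/m^2
Density = 0.963 g/cm^3

SW = 33.18 / 123 x 10000 = 2697.6 g/m^2
Volume = 123 x 2.8 / 10 = 34.44 cm^3
Density = 33.18 / 34.44 = 0.963 g/cm^3


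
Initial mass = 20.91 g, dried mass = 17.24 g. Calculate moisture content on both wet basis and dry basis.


Wet basis = 17.6%
Dry basis = 21.3%


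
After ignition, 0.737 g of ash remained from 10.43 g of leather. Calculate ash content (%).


Ash% = 0.737 / 10.43 x 100
Ash% = 7.07%


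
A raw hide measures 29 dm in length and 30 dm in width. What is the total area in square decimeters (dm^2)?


870 dm^2

Area = length x width
Area = 29 x 30 = 870 dm^2


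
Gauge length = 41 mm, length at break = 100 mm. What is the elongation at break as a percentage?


Extension = 100 - 41 = 59 mm
Elongation = 59 / 41 x 100 = 143.9%


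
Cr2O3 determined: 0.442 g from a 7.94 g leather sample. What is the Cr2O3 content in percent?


Cr2O3% = 0.442 / 7.94 x 100
Cr2O3% = 5.57%


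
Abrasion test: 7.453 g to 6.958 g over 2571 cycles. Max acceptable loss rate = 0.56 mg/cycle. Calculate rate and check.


Loss = 7.453 - 6.958 = 0.495 g
Rate = 0.495 g / 2571 cycles x 1000 = 0.193 mg/cycle
Max = 0.56 mg/cycle
Passes: Yes


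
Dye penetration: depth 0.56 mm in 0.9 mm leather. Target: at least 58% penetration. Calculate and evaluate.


Penetration = 62.2%
Meets target: Yes

Penetration = 0.56 / 0.9 x 100 = 62.2%
Target: 58%
Meets target: Yes


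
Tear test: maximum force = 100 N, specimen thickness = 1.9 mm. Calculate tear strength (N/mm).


Tear strength = force / thickness
Tear = 100 / 1.9 = 52.6 N/mm


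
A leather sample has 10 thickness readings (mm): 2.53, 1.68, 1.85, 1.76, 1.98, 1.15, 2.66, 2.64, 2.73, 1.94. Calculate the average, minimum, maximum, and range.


Sum = 20.92
Average = 20.92 / 10 = 2.09 mm
Minimum = 1.15 mm
Maximum = 2.73 mm
Range = 2.73 - 1.15 = 1.58 mm


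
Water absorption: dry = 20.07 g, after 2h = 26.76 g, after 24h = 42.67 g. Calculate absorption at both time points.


2h absorption = 33.3%
24h absorption = 112.6%

WA (2h) = (26.76 - 20.07) / 20.07 x 100 = 33.3%
WA (24h) = (42.67 - 20.07) / 20.07 x 100 = 112.6%


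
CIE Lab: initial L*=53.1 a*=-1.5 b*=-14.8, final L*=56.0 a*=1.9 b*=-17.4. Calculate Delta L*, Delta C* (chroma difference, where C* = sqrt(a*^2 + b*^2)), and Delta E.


Delta L* = 56.0 - 53.1 = 2.9
C1* = sqrt((-1.5)^2 + (-14.8)^2) = 14.876
C2* = sqrt((1.9)^2 + (-17.4)^2) = 17.503
Delta C* = 17.503 - 14.876 = 2.63
Delta E = sqrt((2.9)^2 + (3.4)^2 + (-2.6)^2) = 5.17


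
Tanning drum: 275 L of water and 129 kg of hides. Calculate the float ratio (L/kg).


Float ratio = water / hide weight
Ratio = 275 / 129 = 2.1


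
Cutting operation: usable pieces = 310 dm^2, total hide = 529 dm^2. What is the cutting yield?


Yield = usable / total x 100
Yield = 310 / 529 x 100 = 58.6%


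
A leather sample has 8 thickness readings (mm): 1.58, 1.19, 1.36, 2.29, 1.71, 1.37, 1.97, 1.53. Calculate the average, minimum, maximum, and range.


Average = 1.63 mm
Min = 1.19 mm
Max = 2.29 mm
Range = 1.10 mm

Sum = 13.00
Average = 13.00 / 8 = 1.63 mm
Minimum = 1.19 mm
Maximum = 2.29 mm
Range = 2.29 - 1.19 = 1.10 mm


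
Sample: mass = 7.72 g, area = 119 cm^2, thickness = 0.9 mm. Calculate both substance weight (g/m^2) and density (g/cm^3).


Substance weight = 648.7 g/m^2
Density = 0.721 g/cm^3

SW = 7.72 / 119 x 10000 = 648.7 g/m^2
Volume = 119 x 0.9 / 10 = 10.71 cm^3
Density = 7.72 / 10.71 = 0.721 g/cm^3


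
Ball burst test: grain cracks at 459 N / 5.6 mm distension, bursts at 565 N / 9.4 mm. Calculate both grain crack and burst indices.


Crack index = 459 / 5.6 = 82.0 N/mm
Burst index = 565 / 9.4 = 60.1 N/mm


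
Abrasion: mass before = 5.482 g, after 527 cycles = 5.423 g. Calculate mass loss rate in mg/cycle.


0.112 mg/cycle


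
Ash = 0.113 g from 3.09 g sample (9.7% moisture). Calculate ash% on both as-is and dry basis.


As-is ash% = 0.113 / 3.09 x 100 = 3.66%
Dry mass = 3.09 x (100 - 9.7) / 100 = 2.79027 g
Dry-basis ash% = 0.113 / 2.79027 x 100 = 4.05%


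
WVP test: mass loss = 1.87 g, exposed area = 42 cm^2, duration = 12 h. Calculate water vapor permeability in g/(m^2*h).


WVP = mass_loss / (area x time) x 10000
WVP = 1.87 / (42 x 12) x 10000
WVP = 1.87 / 504 x 10000 = 37.10 g/(m^2*h)


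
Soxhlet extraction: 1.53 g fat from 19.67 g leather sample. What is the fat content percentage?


Fat content = 1.53 / 19.67 x 100
Fat = 7.8%


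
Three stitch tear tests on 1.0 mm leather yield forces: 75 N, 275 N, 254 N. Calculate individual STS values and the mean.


STS1 = 75 / 1.0 = 75.0 N/mm
STS2 = 275 / 1.0 = 275.0 N/mm
STS3 = 254 / 1.0 = 254.0 N/mm
Mean = (75.0 + 275.0 + 254.0) / 3 = 201.3 N/mm


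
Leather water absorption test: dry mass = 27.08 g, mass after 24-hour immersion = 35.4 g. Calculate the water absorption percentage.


Water absorbed = 35.4 - 27.08 = 8.32 g
WA% = 8.32 / 27.08 x 100 = 30.7%


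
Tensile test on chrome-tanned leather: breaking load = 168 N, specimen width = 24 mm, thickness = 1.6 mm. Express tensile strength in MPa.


Cross-section = 24 x 1.6 = 38.4 mm^2
TS = 168 / 38.4 = 4.38 MPa
(1 N/mm^2 = 1 MPa)


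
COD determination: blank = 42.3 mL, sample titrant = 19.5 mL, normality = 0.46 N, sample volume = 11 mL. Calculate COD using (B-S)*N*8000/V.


COD = (42.3 - 19.5) x 0.46 x 8000 / 11
COD = 22.8 x 0.46 x 8000 / 11
COD = 7627.6 mg/L


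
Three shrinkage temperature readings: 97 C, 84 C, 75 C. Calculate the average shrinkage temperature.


Average = (97 + 84 + 75) / 3
Average = 256 / 3 = 85.3 C


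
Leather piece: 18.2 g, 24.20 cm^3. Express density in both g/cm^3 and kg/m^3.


0.752 g/cm^3
752 kg/m^3


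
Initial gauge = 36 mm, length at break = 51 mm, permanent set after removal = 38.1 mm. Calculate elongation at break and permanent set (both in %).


Elongation at break = 41.7%
Permanent set = 5.8%

Elongation at break = (51 - 36) / 36 x 100 = 41.7%
Permanent set = (38.1 - 36) / 36 x 100 = 5.8%


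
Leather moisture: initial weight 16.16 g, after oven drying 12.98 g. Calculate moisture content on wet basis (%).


Moisture = 16.16 - 12.98 = 3.18 g
MC = 3.18 / 16.16 x 100 = 19.7%


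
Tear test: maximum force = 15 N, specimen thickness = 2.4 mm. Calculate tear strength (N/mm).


6.3 N/mm

Tear strength = force / thickness
Tear = 15 / 2.4 = 6.3 N/mm


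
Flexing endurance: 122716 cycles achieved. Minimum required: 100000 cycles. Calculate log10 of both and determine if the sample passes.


Achieved: log10 = 5.09
Required: log10 = 5.00
Passes: Yes

log10(122716) = 5.09
log10(100000) = 5.00
Passes: Yes


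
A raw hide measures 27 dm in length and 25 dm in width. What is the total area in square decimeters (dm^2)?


Area = length x width
Area = 27 x 25 = 675 dm^2


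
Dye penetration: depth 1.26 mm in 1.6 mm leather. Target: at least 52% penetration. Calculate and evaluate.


Penetration = 1.26 / 1.6 x 100 = 78.8%
Target: 52%
Meets target: Yes


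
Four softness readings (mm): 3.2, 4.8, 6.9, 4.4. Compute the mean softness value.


Sum = 3.2 + 4.8 + 6.9 + 4.4
Mean = 19.3 / 4 = 4.83 mm


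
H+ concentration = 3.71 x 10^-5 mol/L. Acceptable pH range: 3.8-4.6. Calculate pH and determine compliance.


pH = -log10(3.71 x 10^-5) = 4.43
Range: 3.8 to 4.6
Compliant: Yes


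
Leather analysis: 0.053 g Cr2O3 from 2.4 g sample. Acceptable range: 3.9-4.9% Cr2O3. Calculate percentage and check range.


Cr2O3% = 0.053 / 2.4 x 100 = 2.21%
Acceptable range: 3.9 to 4.9%
Within range: No


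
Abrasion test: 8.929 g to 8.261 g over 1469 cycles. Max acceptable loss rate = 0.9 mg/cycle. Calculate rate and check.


Loss = 8.929 - 8.261 = 0.668 g
Rate = 0.668 g / 1469 cycles x 1000 = 0.455 mg/cycle
Max = 0.9 mg/cycle
Passes: Yes


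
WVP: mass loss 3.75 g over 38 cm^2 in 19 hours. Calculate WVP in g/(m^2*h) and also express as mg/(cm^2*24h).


WVP = 51.94 g/(m^2*h)
Daily rate = 124.65 mg/(cm^2*24h)


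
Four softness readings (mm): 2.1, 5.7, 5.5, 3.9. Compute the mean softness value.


4.30 mm

Sum = 2.1 + 5.7 + 5.5 + 3.9
Mean = 17.2 / 4 = 4.30 mm


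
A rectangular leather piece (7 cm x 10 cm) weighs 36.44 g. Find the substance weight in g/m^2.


5205.7 g/m^2

Area = 7 x 10 = 70 cm^2
SW = 36.44 / 70 x 10000 = 5205.7 g/m^2


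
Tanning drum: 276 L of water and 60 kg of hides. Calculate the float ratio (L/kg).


Float ratio = water / hide weight
Ratio = 276 / 60 = 4.6


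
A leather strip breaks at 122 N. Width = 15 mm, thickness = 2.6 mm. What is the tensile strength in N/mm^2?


3.13 N/mm^2

Cross-sectional area = 15 x 2.6 = 39.0 mm^2
Tensile strength = 122 / 39.0 = 3.13 N/mm^2


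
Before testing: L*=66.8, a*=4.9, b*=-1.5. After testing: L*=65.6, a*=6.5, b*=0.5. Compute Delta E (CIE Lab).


Delta E = 2.83


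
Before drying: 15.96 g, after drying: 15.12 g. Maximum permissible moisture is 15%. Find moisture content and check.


MC = (15.96 - 15.12) / 15.96 x 100 = 5.3%
Maximum: 15%
Acceptable: Yes


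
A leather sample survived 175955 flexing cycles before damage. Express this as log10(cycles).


log10(175955) = 5.25


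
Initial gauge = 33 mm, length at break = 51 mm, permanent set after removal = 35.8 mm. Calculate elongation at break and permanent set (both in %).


Elongation at break = 54.5%
Permanent set = 8.5%


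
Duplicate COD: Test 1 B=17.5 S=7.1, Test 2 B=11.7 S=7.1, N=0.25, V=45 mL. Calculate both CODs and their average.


COD1 = (17.5 - 7.1) x 0.25 x 8000 / 45 = 462.2 mg/L
COD2 = (11.7 - 7.1) x 0.25 x 8000 / 45 = 204.4 mg/L
Average = (462.2 + 204.4) / 2 = 333.3 mg/L


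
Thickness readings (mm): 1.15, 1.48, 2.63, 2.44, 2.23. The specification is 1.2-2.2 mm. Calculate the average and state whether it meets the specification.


Average = 1.99 mm
Within specification: Yes

Sum = 9.93
Average = 9.93 / 5 = 1.99 mm
Specification range: 1.2 to 2.2 mm
Within spec: Yes


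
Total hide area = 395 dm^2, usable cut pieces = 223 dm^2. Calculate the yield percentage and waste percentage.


Yield = 56.5%
Waste = 43.5%


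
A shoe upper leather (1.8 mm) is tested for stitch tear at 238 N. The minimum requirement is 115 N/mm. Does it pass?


STS = 132.2 N/mm
Passes: Yes

STS = 238 / 1.8 = 132.2 N/mm
Minimum required: 115 N/mm
Passes: Yes


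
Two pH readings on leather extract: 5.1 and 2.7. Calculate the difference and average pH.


Difference = |5.1 - 2.7| = 2.4
Average = (5.1 + 2.7) / 2 = 3.90


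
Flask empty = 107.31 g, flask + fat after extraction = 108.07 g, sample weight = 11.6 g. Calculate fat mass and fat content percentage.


Fat mass = 108.07 - 107.31 = 0.76 g
Fat% = 0.76 / 11.6 x 100 = 6.6%


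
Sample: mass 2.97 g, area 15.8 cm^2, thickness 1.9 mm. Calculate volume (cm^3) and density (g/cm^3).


Volume = 3.002 cm^3
Density = 0.989 g/cm^3


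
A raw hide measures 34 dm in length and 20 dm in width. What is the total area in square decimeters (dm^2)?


Area = length x width
Area = 34 x 20 = 680 dm^2


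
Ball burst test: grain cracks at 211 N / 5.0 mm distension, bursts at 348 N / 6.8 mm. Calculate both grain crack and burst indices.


Crack index = 211 / 5.0 = 42.2 N/mm
Burst index = 348 / 6.8 = 51.2 N/mm


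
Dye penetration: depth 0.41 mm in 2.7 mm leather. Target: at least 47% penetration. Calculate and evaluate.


Penetration = 0.41 / 2.7 x 100 = 15.2%
Target: 47%
Meets target: No


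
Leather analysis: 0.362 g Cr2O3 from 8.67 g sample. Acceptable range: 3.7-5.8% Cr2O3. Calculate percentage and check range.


Cr2O3 = 4.18%
Within range: Yes

Cr2O3% = 0.362 / 8.67 x 100 = 4.18%
Acceptable range: 3.7 to 5.8%
Within range: Yes


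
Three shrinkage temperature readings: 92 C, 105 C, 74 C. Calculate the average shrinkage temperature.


Average = (92 + 105 + 74) / 3
Average = 271 / 3 = 90.3 C


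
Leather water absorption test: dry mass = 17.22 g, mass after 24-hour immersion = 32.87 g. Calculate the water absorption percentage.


Water absorbed = 32.87 - 17.22 = 15.65 g
WA% = 15.65 / 17.22 x 100 = 90.9%


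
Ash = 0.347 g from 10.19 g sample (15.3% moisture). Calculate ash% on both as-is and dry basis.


As-is ash = 3.41%
Dry-basis ash = 4.02%


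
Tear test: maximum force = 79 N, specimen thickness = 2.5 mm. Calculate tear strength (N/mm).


31.6 N/mm


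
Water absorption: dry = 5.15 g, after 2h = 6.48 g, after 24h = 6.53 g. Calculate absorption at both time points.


WA (2h) = (6.48 - 5.15) / 5.15 x 100 = 25.8%
WA (24h) = (6.53 - 5.15) / 5.15 x 100 = 26.8%


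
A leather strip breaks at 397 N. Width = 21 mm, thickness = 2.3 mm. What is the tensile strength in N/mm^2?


8.22 N/mm^2


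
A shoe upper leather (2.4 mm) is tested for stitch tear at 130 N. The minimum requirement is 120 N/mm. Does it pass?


STS = 54.2 N/mm
Passes: No

STS = 130 / 2.4 = 54.2 N/mm
Minimum required: 120 N/mm
Passes: No


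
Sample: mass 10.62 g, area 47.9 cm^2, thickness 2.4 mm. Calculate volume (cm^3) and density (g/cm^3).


Thickness in cm = 2.4 / 10 = 0.24 cm
Volume = 47.9 x 0.24 = 11.496 cm^3
Density = 10.62 / 11.496 = 0.924 g/cm^3


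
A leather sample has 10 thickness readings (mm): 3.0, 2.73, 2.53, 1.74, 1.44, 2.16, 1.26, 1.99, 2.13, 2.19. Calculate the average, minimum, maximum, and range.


Sum = 21.17
Average = 21.17 / 10 = 2.12 mm
Minimum = 1.26 mm
Maximum = 3.0 mm
Range = 3.0 - 1.26 = 1.74 mm


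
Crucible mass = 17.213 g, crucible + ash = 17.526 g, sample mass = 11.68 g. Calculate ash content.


Ash mass = 0.313 g
Ash content = 2.68%


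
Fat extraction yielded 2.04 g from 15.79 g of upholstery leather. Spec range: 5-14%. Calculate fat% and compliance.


Fat content = 12.9%
Compliant: Yes

Fat% = 2.04 / 15.79 x 100 = 12.9%
Spec range: 5-14%
Compliant: Yes
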